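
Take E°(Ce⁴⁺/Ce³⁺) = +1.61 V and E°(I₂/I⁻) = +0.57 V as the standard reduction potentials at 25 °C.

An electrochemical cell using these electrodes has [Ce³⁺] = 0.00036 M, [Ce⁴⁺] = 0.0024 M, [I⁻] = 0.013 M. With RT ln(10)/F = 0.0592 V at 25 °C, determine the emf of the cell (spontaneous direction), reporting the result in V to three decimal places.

Ce⁴⁺/Ce³⁺ is the cathode (higher E°), I₂/I⁻ the anode: E°cell = +1.61 − (+0.57) = +1.04 V, n = 2.
Overall: 2 Ce⁴⁺(aq) + 2 I⁻(aq) → 2 Ce³⁺(aq) + I₂(s)
Q = [Ce³⁺]^2 / ([Ce⁴⁺]^2·[I⁻]^2); log Q = 2.124.
E = E° − (0.0592/n) log Q = +1.04 − (0.0592/2)(2.124) = +0.977 V.

+0.977 V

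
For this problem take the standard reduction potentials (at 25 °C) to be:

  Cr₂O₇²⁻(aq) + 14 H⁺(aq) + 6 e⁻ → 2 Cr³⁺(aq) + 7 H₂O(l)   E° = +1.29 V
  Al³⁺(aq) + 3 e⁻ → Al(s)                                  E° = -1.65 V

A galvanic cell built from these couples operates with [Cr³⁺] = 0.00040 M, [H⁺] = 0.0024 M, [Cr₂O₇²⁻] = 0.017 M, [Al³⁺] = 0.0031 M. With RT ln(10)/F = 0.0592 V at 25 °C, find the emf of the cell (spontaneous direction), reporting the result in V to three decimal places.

+2.677 V

Cr₂O₇²⁻/Cr³⁺ is the cathode (higher E°), Al³⁺/Al the anode: E°cell = +1.29 − (-1.65) = +2.94 V, n = 6.
Overall: Cr₂O₇²⁻(aq) + 14 H⁺(aq) + 2 Al(s) → 2 Cr³⁺(aq) + 7 H₂O(l) + 2 Al³⁺(aq)
Q = [Cr³⁺]^2·[Al³⁺]^2 / ([Cr₂O₇²⁻]·[H⁺]^14); log Q = 26.633.
E = E° − (0.0592/n) log Q = +2.94 − (0.0592/6)(26.633) = +2.677 V.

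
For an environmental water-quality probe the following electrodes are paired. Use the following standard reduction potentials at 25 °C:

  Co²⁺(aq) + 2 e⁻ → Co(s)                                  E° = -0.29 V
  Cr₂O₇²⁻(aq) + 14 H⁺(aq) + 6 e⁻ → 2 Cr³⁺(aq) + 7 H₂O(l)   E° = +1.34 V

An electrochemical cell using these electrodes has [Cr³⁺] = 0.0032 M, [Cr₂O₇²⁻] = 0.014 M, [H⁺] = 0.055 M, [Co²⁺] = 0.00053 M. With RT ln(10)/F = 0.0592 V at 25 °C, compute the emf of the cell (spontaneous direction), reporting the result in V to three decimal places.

+1.584 V

Cr₂O₇²⁻/Cr³⁺ is the cathode (higher E°), Co²⁺/Co the anode: E°cell = +1.34 − (-0.29) = +1.63 V, n = 6.
Overall: Cr₂O₇²⁻(aq) + 14 H⁺(aq) + 3 Co(s) → 2 Cr³⁺(aq) + 7 H₂O(l) + 3 Co²⁺(aq)
Q = [Cr³⁺]^2·[Co²⁺]^3 / ([Cr₂O₇²⁻]·[H⁺]^14); log Q = 4.672.
E = E° − (0.0592/n) log Q = +1.63 − (0.0592/6)(4.672) = +1.584 V.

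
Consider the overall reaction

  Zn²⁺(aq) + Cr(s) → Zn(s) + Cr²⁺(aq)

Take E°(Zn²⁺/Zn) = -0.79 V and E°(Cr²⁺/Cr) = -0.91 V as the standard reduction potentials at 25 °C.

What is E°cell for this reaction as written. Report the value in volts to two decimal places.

The Zn²⁺/Zn couple has the higher reduction potential, so it is the cathode; Cr²⁺/Cr is oxidised at the anode.
E°cell = E°(cathode) − E°(anode) = (-0.79) − (-0.91) = +0.12 V.

+0.12 V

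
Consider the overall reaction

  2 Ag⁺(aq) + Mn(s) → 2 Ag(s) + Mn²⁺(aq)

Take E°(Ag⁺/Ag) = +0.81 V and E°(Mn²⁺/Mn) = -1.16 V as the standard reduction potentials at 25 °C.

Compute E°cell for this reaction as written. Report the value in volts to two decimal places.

The Ag⁺/Ag couple has the higher reduction potential, so it is the cathode; Mn²⁺/Mn is oxidised at the anode.
E°cell = E°(cathode) − E°(anode) = (+0.81) − (-1.16) = +1.97 V.

+1.97 V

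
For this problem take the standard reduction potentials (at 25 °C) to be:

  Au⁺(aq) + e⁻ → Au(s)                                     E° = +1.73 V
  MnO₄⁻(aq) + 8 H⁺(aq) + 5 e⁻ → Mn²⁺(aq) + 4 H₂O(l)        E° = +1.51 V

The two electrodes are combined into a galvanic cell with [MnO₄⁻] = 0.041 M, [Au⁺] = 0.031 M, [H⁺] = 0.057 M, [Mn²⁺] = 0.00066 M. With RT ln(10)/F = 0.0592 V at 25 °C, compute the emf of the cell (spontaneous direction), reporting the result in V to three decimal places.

+0.227 V

Au⁺/Au is the cathode (higher E°), MnO₄⁻/Mn²⁺ the anode: E°cell = +1.73 − (+1.51) = +0.22 V, n = 5.
Overall: 5 Au⁺(aq) + Mn²⁺(aq) + 4 H₂O(l) → 5 Au(s) + MnO₄⁻(aq) + 8 H⁺(aq)
Q = [MnO₄⁻]·[H⁺]^8 / ([Au⁺]^5·[Mn²⁺]); log Q = -0.617.
E = E° − (0.0592/n) log Q = +0.22 − (0.0592/5)(-0.617) = +0.227 V.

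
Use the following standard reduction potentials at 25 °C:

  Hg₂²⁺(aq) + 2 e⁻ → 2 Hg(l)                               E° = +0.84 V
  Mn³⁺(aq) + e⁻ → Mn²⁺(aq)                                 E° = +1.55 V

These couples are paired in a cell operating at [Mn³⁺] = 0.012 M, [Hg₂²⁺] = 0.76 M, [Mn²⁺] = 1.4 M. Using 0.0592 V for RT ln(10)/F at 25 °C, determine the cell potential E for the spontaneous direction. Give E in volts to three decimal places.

+0.591 V

Mn³⁺/Mn²⁺ is the cathode (higher E°), Hg₂²⁺/Hg the anode: E°cell = +1.55 − (+0.84) = +0.71 V, n = 2.
Overall: 2 Mn³⁺(aq) + 2 Hg(l) → 2 Mn²⁺(aq) + Hg₂²⁺(aq)
Q = [Mn²⁺]^2·[Hg₂²⁺] / ([Mn³⁺]^2); log Q = 4.015.
E = E° − (0.0592/n) log Q = +0.71 − (0.0592/2)(4.015) = +0.591 V.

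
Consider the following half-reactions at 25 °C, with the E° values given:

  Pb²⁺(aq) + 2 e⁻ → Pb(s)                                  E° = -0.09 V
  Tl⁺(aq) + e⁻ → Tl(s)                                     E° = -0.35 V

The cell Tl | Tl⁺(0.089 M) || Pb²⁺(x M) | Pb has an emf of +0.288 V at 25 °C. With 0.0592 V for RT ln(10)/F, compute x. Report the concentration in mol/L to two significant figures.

Pb²⁺/Pb is the cathode, Tl⁺/Tl the anode: E°cell = +0.26 V, n = 2.
Overall reaction: Pb²⁺(aq) + 2 Tl(s) → Pb(s) + 2 Tl⁺(aq); Q = [Tl⁺]^2/[Pb²⁺]^1.
From E = E° − (0.0592/n) log Q: log Q = (E° − E)·n/0.0592 = (+0.26 − (+0.288))·2/0.0592 = -0.9459.
So 1·log[Pb²⁺] = 2·log(0.089) − log Q = -2.1012 − (-0.9459) = -1.1553; [Pb²⁺] = 10^(-1.1553) ≈ 0.070 M.

0.070 M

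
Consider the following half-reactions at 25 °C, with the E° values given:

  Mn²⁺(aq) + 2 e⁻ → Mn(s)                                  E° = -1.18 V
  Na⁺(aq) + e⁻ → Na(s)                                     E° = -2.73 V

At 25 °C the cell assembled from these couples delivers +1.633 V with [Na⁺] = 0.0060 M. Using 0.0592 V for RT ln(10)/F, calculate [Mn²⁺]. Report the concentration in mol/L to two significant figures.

0.023 M

Mn²⁺/Mn is the cathode, Na⁺/Na the anode: E°cell = +1.55 V, n = 2.
Overall reaction: Mn²⁺(aq) + 2 Na(s) → Mn(s) + 2 Na⁺(aq); Q = [Na⁺]^2/[Mn²⁺]^1.
From E = E° − (0.0592/n) log Q: log Q = (E° − E)·n/0.0592 = (+1.55 − (+1.633))·2/0.0592 = -2.8041.
So 1·log[Mn²⁺] = 2·log(0.006) − log Q = -4.4437 − (-2.8041) = -1.6396; [Mn²⁺] = 10^(-1.6396) ≈ 0.023 M.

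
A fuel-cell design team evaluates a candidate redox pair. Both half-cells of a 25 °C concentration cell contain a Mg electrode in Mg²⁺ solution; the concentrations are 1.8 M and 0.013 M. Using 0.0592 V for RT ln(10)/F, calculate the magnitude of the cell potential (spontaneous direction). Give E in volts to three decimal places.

+0.063 V

For a concentration cell E°cell = 0. The 1.8 M side is the cathode (reduction is favoured where [Mg²⁺] is higher).
With n = 2, E = −(0.0592/2) log([Mg²⁺]ₐₙ/[Mg²⁺]꜀ₐₜ) = −(0.0592/2) log(0.013/1.8) = −(0.0592/2)(-2.141) = +0.063 V.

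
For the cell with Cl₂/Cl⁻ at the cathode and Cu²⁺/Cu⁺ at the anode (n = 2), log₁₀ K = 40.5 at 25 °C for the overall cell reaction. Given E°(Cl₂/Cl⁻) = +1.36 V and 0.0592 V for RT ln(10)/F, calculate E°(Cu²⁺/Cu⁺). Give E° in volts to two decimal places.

+0.16 V

E°cell = (0.0592/n)·log K = (0.0592/2)(40.5) = +1.199 V.
Since Cl₂/Cl⁻ is the cathode and Cu²⁺/Cu⁺ the anode, E°cell = E°(Cl₂/Cl⁻) − E°(Cu²⁺/Cu⁺).
So E°(Cu²⁺/Cu⁺) = E°(Cl₂/Cl⁻) − E°cell = (+1.36) − (+1.199) = +0.16 V.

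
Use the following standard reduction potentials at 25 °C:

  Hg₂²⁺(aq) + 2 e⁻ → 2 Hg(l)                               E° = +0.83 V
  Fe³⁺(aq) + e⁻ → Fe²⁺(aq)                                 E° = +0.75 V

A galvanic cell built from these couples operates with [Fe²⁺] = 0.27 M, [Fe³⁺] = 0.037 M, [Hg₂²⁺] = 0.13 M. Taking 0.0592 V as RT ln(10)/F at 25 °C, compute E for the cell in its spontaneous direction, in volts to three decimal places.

+0.105 V

Hg₂²⁺/Hg is the cathode (higher E°), Fe³⁺/Fe²⁺ the anode: E°cell = +0.83 − (+0.75) = +0.08 V, n = 2.
Overall: Hg₂²⁺(aq) + 2 Fe²⁺(aq) → 2 Hg(l) + 2 Fe³⁺(aq)
Q = [Fe³⁺]^2 / ([Hg₂²⁺]·[Fe²⁺]^2); log Q = -0.840.
E = E° − (0.0592/n) log Q = +0.08 − (0.0592/2)(-0.840) = +0.105 V.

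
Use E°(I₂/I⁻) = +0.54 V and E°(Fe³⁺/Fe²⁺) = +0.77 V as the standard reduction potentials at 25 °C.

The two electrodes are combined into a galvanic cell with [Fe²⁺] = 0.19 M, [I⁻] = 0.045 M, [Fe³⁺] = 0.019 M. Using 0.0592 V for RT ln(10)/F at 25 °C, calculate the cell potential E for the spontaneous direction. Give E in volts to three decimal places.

Fe³⁺/Fe²⁺ is the cathode (higher E°), I₂/I⁻ the anode: E°cell = +0.77 − (+0.54) = +0.23 V, n = 2.
Overall: 2 Fe³⁺(aq) + 2 I⁻(aq) → 2 Fe²⁺(aq) + I₂(s)
Q = [Fe²⁺]^2 / ([Fe³⁺]^2·[I⁻]^2); log Q = 4.694.
E = E° − (0.0592/n) log Q = +0.23 − (0.0592/2)(4.694) = +0.091 V.

+0.091 V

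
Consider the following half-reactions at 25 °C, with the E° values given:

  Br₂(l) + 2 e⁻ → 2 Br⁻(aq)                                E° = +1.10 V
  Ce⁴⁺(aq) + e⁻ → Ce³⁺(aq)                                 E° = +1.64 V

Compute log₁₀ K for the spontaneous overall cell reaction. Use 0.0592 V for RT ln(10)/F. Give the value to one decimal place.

18.2

Cathode: Ce⁴⁺/Ce³⁺; anode: Br₂/Br⁻. E°cell = +0.54 V, n = 2.
log K = nE°cell / 0.0592 = (2)(+0.54) / 0.0592 = 18.2.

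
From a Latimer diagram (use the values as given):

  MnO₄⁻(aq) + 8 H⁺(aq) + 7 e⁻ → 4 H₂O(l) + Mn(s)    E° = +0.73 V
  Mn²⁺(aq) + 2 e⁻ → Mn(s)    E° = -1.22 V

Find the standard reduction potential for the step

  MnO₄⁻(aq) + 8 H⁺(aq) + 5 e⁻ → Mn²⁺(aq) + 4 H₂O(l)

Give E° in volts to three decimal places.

+1.510 V

Sequential free energies add, so n₃E°₃ = n₁E°₁ + n₂E°₂.
With n₃ = 7, and the known step contributing 2×(-1.22) V, the unknown satisfies 5·E° = 7×(+0.73) − 2×(-1.22) = +7.550.
E° = +7.550 / 5 = +1.510 V.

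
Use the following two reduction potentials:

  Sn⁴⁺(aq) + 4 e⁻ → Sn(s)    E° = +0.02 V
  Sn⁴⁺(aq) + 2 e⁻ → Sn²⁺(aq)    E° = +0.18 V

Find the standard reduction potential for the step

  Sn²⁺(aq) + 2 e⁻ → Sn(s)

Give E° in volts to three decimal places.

-0.140 V

Sequential free energies add, so n₃E°₃ = n₁E°₁ + n₂E°₂.
With n₃ = 4, and the known step contributing 2×(+0.18) V, the unknown satisfies 2·E° = 4×(+0.02) − 2×(+0.18) = -0.280.
E° = -0.280 / 2 = -0.140 V.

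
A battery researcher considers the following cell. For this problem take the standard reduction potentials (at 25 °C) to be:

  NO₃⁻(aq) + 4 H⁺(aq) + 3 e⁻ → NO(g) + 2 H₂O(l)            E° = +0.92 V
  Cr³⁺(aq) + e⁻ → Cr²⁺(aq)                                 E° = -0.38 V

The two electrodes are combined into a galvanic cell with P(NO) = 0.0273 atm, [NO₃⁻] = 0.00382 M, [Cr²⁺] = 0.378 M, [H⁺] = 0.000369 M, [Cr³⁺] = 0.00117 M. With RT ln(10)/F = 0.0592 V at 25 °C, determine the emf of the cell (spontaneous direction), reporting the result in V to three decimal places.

+1.161 V

NO₃⁻/NO is the cathode (higher E°), Cr³⁺/Cr²⁺ the anode: E°cell = +0.92 − (-0.38) = +1.30 V, n = 3.
Overall: NO₃⁻(aq) + 4 H⁺(aq) + 3 Cr²⁺(aq) → NO(g) + 2 H₂O(l) + 3 Cr³⁺(aq)
Q = P(NO)·[Cr³⁺]^3 / ([NO₃⁻]·[H⁺]^4·[Cr²⁺]^3); log Q = 7.058.
E = E° − (0.0592/n) log Q = +1.30 − (0.0592/3)(7.058) = +1.161 V.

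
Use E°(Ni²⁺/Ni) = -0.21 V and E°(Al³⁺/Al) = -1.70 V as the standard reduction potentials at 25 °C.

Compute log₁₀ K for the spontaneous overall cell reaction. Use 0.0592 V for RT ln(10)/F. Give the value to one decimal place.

Cathode: Ni²⁺/Ni; anode: Al³⁺/Al. E°cell = +1.49 V, n = 6.
log K = nE°cell / 0.0592 = (6)(+1.49) / 0.0592 = 151.0.

151.0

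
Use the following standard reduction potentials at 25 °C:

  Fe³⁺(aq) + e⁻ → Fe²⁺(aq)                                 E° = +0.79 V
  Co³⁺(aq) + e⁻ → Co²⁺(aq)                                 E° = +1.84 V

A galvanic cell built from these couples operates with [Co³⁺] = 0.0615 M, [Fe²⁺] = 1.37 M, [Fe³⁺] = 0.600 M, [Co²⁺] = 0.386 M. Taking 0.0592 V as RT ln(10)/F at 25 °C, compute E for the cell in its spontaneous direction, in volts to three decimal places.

Co³⁺/Co²⁺ is the cathode (higher E°), Fe³⁺/Fe²⁺ the anode: E°cell = +1.84 − (+0.79) = +1.05 V, n = 1.
Overall: Co³⁺(aq) + Fe²⁺(aq) → Co²⁺(aq) + Fe³⁺(aq)
Q = [Co²⁺]·[Fe³⁺] / ([Co³⁺]·[Fe²⁺]); log Q = 0.439.
E = E° − (0.0592/n) log Q = +1.05 − (0.0592/1)(0.439) = +1.024 V.

+1.024 V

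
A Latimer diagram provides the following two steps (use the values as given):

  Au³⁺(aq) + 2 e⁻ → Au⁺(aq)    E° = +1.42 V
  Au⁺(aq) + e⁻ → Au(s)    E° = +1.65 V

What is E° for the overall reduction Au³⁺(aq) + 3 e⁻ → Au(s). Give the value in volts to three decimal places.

Adding the free-energy changes (−nFE°) of the two steps gives −n₃FE°₃ = −n₁FE°₁ − n₂FE°₂.
E°₃ = (2×+1.42 + 1×+1.65) / 3 = (+4.490) / 3 = +1.497 V.

+1.497 V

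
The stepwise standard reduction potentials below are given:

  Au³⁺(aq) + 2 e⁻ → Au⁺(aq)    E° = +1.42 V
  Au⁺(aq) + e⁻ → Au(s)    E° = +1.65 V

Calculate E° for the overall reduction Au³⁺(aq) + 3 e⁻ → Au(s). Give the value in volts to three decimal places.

+1.497 V

Since ΔG° = −nFE° is additive over sequential reductions, n₃E°₃ = n₁E°₁ + n₂E°₂.
E°₃ = (2×+1.42 + 1×+1.65) / 3 = (+4.490) / 3 = +1.497 V.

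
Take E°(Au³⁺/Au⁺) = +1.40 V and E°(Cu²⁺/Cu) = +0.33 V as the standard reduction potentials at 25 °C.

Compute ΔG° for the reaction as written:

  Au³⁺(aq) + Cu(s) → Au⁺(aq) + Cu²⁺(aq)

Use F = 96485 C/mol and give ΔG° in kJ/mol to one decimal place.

-206.5 kJ/mol

As written, Au³⁺/Au⁺ is reduced (cathode) and Cu²⁺/Cu is oxidised (anode), so E°cell = (+1.40) − (+0.33) = +1.07 V.
Balancing electrons gives n = 2.
ΔG° = −nFE° = −(2)(96485)(+1.07) = -206,478 J = -206.5 kJ/mol.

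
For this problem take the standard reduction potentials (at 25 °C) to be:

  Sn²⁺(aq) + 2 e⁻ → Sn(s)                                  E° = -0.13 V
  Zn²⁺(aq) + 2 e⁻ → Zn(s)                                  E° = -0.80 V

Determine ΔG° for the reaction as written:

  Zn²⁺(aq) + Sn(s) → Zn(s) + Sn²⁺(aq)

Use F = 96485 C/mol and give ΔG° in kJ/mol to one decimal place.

As written, Zn²⁺/Zn is reduced (cathode) and Sn²⁺/Sn is oxidised (anode), so E°cell = (-0.80) − (-0.13) = -0.67 V.
Balancing electrons gives n = 2.
ΔG° = −nFE° = −(2)(96485)(-0.67) = 129,290 J = +129.3 kJ/mol.

+129.3 kJ/mol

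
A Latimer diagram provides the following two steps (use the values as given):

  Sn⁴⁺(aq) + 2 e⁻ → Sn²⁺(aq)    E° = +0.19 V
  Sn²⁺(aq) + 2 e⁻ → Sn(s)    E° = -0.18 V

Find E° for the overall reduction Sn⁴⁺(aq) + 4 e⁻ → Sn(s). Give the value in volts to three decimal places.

+0.005 V

Since ΔG° = −nFE° is additive over sequential reductions, n₃E°₃ = n₁E°₁ + n₂E°₂.
E°₃ = (2×+0.19 + 2×-0.18) / 4 = (+0.020) / 4 = +0.005 V.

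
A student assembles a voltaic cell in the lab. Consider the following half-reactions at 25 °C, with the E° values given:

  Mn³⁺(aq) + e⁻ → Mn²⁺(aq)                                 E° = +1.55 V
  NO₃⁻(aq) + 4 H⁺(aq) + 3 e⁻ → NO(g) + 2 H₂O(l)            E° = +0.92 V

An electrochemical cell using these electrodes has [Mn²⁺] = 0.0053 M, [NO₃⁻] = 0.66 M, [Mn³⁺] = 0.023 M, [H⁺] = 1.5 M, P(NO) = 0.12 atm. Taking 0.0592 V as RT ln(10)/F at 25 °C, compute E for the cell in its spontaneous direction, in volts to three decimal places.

Mn³⁺/Mn²⁺ is the cathode (higher E°), NO₃⁻/NO the anode: E°cell = +1.55 − (+0.92) = +0.63 V, n = 3.
Overall: 3 Mn³⁺(aq) + NO(g) + 2 H₂O(l) → 3 Mn²⁺(aq) + NO₃⁻(aq) + 4 H⁺(aq)
Q = [Mn²⁺]^3·[NO₃⁻]·[H⁺]^4 / ([Mn³⁺]^3·P(NO)); log Q = -0.468.
E = E° − (0.0592/n) log Q = +0.63 − (0.0592/3)(-0.468) = +0.639 V.

+0.639 V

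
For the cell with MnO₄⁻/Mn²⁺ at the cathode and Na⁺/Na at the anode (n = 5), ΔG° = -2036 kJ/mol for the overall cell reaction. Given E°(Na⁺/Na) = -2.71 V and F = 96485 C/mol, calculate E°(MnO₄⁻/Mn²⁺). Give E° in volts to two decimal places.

E°cell = −ΔG°/(nF) = −(-2036×10³)/((5)(96485)) = +4.220 V.
Since MnO₄⁻/Mn²⁺ is the cathode and Na⁺/Na the anode, E°cell = E°(MnO₄⁻/Mn²⁺) − E°(Na⁺/Na).
So E°(MnO₄⁻/Mn²⁺) = E°cell + E°(Na⁺/Na) = +4.220 + (-2.71) = +1.51 V.

+1.51 V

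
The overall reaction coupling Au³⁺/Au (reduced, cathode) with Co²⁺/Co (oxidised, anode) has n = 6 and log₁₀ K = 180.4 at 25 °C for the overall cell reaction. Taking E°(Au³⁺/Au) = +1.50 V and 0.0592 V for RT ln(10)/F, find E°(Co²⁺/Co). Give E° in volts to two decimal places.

-0.28 V

E°cell = (0.0592/n)·log K = (0.0592/6)(180.4) = +1.780 V.
Since Au³⁺/Au is the cathode and Co²⁺/Co the anode, E°cell = E°(Au³⁺/Au) − E°(Co²⁺/Co).
So E°(Co²⁺/Co) = E°(Au³⁺/Au) − E°cell = (+1.50) − (+1.780) = -0.28 V.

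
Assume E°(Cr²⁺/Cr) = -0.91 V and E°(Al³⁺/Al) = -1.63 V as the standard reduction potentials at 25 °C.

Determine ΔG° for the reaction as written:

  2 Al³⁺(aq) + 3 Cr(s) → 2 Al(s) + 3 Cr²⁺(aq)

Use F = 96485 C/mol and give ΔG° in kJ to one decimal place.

+416.8 kJ

As written, Al³⁺/Al is reduced (cathode) and Cr²⁺/Cr is oxidised (anode), so E°cell = (-1.63) − (-0.91) = -0.72 V.
Balancing electrons gives n = 6.
ΔG° = −nFE° = −(6)(96485)(-0.72) = 416,815 J = +416.8 kJ.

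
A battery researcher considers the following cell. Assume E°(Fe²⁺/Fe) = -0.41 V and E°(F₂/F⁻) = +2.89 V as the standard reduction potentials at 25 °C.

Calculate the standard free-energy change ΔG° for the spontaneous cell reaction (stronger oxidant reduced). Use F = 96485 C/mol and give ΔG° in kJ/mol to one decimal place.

-636.8 kJ/mol

F₂/F⁻ (E° = +2.89 V) is the cathode; Fe²⁺/Fe (E° = -0.41 V) is the anode, so E°cell = +3.30 V.
Balancing electrons gives n = 2 (lcm of 2 and 2).
ΔG° = −nFE° = −(2)(96485)(+3.30) = -636,801 J = -636.8 kJ/mol.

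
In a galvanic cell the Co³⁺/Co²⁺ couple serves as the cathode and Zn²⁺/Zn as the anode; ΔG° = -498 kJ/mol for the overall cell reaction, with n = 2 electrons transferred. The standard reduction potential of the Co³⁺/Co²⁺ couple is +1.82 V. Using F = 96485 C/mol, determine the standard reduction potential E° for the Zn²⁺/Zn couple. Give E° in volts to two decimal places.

-0.76 V

E°cell = −ΔG°/(nF) = −(-498×10³)/((2)(96485)) = +2.581 V.
Since Co³⁺/Co²⁺ is the cathode and Zn²⁺/Zn the anode, E°cell = E°(Co³⁺/Co²⁺) − E°(Zn²⁺/Zn).
So E°(Zn²⁺/Zn) = E°(Co³⁺/Co²⁺) − E°cell = (+1.82) − (+2.581) = -0.76 V.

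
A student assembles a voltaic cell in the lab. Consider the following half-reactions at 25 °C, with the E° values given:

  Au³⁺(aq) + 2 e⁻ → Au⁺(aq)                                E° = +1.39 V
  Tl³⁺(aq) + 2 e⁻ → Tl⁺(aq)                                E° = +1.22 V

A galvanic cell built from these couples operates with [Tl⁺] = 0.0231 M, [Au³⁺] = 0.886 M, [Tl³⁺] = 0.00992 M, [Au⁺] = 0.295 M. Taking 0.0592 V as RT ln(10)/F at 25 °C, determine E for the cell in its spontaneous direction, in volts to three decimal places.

Au³⁺/Au⁺ is the cathode (higher E°), Tl³⁺/Tl⁺ the anode: E°cell = +1.39 − (+1.22) = +0.17 V, n = 2.
Overall: Au³⁺(aq) + Tl⁺(aq) → Au⁺(aq) + Tl³⁺(aq)
Q = [Au⁺]·[Tl³⁺] / ([Au³⁺]·[Tl⁺]); log Q = -0.845.
E = E° − (0.0592/n) log Q = +0.17 − (0.0592/2)(-0.845) = +0.195 V.

+0.195 V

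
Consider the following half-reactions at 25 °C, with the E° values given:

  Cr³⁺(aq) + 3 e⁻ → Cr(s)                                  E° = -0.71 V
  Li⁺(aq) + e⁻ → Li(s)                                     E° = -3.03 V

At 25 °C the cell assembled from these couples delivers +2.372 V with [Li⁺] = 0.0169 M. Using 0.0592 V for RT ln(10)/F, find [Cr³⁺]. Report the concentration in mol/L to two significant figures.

0.0021 M

Cr³⁺/Cr is the cathode, Li⁺/Li the anode: E°cell = +2.32 V, n = 3.
Overall reaction: Cr³⁺(aq) + 3 Li(s) → Cr(s) + 3 Li⁺(aq); Q = [Li⁺]^3/[Cr³⁺]^1.
From E = E° − (0.0592/n) log Q: log Q = (E° − E)·n/0.0592 = (+2.32 − (+2.372))·3/0.0592 = -2.6351.
So 1·log[Cr³⁺] = 3·log(0.0169) − log Q = -5.3163 − (-2.6351) = -2.6812; [Cr³⁺] = 10^(-2.6812) ≈ 0.0021 M.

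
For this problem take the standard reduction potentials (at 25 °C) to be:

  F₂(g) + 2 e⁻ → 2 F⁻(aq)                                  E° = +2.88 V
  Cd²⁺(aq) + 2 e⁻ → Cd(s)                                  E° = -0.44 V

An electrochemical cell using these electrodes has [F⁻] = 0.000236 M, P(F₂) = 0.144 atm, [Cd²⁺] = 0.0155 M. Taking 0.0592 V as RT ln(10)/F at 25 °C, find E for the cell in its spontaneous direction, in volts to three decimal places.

F₂/F⁻ is the cathode (higher E°), Cd²⁺/Cd the anode: E°cell = +2.88 − (-0.44) = +3.32 V, n = 2.
Overall: F₂(g) + Cd(s) → 2 F⁻(aq) + Cd²⁺(aq)
Q = [F⁻]^2·[Cd²⁺] / (P(F₂)); log Q = -8.222.
E = E° − (0.0592/n) log Q = +3.32 − (0.0592/2)(-8.222) = +3.563 V.

+3.563 V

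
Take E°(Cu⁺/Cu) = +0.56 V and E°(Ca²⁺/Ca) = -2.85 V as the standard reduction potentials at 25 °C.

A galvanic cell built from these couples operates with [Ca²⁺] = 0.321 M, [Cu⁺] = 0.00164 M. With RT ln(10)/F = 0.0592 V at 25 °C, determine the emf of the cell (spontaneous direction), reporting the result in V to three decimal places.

+3.260 V

Cu⁺/Cu is the cathode (higher E°), Ca²⁺/Ca the anode: E°cell = +0.56 − (-2.85) = +3.41 V, n = 2.
Overall: 2 Cu⁺(aq) + Ca(s) → 2 Cu(s) + Ca²⁺(aq)
Q = [Ca²⁺] / ([Cu⁺]^2); log Q = 5.077.
E = E° − (0.0592/n) log Q = +3.41 − (0.0592/2)(5.077) = +3.260 V.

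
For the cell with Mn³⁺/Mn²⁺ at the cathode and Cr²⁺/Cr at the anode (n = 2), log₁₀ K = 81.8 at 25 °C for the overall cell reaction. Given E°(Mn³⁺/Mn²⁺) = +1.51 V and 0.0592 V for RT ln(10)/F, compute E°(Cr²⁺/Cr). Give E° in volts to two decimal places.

-0.91 V

E°cell = (0.0592/n)·log K = (0.0592/2)(81.8) = +2.421 V.
Since Mn³⁺/Mn²⁺ is the cathode and Cr²⁺/Cr the anode, E°cell = E°(Mn³⁺/Mn²⁺) − E°(Cr²⁺/Cr).
So E°(Cr²⁺/Cr) = E°(Mn³⁺/Mn²⁺) − E°cell = (+1.51) − (+2.421) = -0.91 V.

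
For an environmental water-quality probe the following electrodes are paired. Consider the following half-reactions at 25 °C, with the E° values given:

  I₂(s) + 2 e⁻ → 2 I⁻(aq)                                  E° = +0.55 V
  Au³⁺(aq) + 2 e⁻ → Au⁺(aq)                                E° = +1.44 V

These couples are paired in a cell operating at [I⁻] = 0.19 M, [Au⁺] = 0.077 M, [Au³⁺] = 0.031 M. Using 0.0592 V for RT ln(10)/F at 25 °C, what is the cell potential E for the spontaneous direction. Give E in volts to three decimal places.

+0.836 V

Au³⁺/Au⁺ is the cathode (higher E°), I₂/I⁻ the anode: E°cell = +1.44 − (+0.55) = +0.89 V, n = 2.
Overall: Au³⁺(aq) + 2 I⁻(aq) → Au⁺(aq) + I₂(s)
Q = [Au⁺] / ([Au³⁺]·[I⁻]^2); log Q = 1.838.
E = E° − (0.0592/n) log Q = +0.89 − (0.0592/2)(1.838) = +0.836 V.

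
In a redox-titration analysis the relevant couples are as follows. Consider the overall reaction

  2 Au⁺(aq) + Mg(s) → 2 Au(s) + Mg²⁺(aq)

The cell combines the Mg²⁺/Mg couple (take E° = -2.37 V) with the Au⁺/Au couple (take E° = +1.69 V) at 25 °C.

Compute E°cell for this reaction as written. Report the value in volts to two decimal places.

The Au⁺/Au couple has the higher reduction potential, so it is the cathode; Mg²⁺/Mg is oxidised at the anode.
E°cell = E°(cathode) − E°(anode) = (+1.69) − (-2.37) = +4.06 V.
Since E°cell > 0, the reaction is spontaneous under standard conditions.

+4.06 V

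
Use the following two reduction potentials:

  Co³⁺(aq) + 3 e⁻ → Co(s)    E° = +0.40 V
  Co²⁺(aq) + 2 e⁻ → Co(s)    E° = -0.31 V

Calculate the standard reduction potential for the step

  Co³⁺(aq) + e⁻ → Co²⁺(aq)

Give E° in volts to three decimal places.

Sequential free energies add, so n₃E°₃ = n₁E°₁ + n₂E°₂.
With n₃ = 3, and the known step contributing 2×(-0.31) V, the unknown satisfies 1·E° = 3×(+0.40) − 2×(-0.31) = +1.820.
E° = +1.820 / 1 = +1.820 V.

+1.820 V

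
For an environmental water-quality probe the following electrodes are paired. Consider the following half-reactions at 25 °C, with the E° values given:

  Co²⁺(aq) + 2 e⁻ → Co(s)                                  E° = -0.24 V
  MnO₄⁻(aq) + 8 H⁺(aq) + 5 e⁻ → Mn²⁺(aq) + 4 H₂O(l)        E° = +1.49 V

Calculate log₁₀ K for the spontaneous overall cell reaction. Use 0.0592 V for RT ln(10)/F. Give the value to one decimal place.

292.2

Cathode: MnO₄⁻/Mn²⁺; anode: Co²⁺/Co. E°cell = +1.73 V, n = 10.
log K = nE°cell / 0.0592 = (10)(+1.73) / 0.0592 = 292.2.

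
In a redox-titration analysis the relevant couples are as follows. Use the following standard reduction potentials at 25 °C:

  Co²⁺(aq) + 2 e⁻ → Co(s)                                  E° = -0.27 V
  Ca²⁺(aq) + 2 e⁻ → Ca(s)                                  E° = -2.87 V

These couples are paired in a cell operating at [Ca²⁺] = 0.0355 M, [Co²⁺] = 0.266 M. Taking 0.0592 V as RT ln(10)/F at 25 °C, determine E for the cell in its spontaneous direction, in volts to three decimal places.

Co²⁺/Co is the cathode (higher E°), Ca²⁺/Ca the anode: E°cell = -0.27 − (-2.87) = +2.60 V, n = 2.
Overall: Co²⁺(aq) + Ca(s) → Co(s) + Ca²⁺(aq)
Q = [Ca²⁺] / ([Co²⁺]); log Q = -0.875.
E = E° − (0.0592/n) log Q = +2.60 − (0.0592/2)(-0.875) = +2.626 V.

+2.626 V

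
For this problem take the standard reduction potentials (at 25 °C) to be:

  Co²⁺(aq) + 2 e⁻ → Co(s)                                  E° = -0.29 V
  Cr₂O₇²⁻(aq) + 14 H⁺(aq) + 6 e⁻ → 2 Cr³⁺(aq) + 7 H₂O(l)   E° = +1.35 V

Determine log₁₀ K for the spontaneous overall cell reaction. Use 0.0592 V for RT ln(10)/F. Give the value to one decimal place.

166.2

Cathode: Cr₂O₇²⁻/Cr³⁺; anode: Co²⁺/Co. E°cell = +1.64 V, n = 6.
log K = nE°cell / 0.0592 = (6)(+1.64) / 0.0592 = 166.2.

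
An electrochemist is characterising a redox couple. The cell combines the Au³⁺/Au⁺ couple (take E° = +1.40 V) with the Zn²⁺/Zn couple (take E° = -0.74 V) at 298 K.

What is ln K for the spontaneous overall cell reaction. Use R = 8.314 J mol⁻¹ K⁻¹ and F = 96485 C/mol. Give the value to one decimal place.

166.7

Cathode: Au³⁺/Au⁺; anode: Zn²⁺/Zn. E°cell = (+1.40) − (-0.74) = +2.14 V, with n = 2.
ΔG° = −nFE° = −RT ln K, so ln K = nFE°/(RT) = (2)(96485)(+2.14) / ((8.314)(298)) = 166.678.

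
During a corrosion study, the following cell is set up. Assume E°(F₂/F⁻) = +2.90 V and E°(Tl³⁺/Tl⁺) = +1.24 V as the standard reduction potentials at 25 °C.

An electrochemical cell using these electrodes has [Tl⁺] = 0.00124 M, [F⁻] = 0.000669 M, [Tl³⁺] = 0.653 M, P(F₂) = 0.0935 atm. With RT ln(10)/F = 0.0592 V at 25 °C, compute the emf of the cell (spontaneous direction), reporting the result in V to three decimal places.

+1.737 V

F₂/F⁻ is the cathode (higher E°), Tl³⁺/Tl⁺ the anode: E°cell = +2.90 − (+1.24) = +1.66 V, n = 2.
Overall: F₂(g) + Tl⁺(aq) → 2 F⁻(aq) + Tl³⁺(aq)
Q = [F⁻]^2·[Tl³⁺] / (P(F₂)·[Tl⁺]); log Q = -2.598.
E = E° − (0.0592/n) log Q = +1.66 − (0.0592/2)(-2.598) = +1.737 V.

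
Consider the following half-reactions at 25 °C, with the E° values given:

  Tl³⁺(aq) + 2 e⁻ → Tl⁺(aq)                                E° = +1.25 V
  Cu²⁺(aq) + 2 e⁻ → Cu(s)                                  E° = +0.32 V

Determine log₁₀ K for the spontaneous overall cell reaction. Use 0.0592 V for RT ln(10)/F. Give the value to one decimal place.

Cathode: Tl³⁺/Tl⁺; anode: Cu²⁺/Cu. E°cell = +0.93 V, n = 2.
log K = nE°cell / 0.0592 = (2)(+0.93) / 0.0592 = 31.4.

31.4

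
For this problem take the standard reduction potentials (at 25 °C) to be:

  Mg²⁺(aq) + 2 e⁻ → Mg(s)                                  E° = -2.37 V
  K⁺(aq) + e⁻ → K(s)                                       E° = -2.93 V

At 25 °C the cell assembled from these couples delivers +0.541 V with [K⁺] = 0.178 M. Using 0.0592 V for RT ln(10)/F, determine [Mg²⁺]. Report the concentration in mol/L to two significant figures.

Mg²⁺/Mg is the cathode, K⁺/K the anode: E°cell = +0.56 V, n = 2.
Overall reaction: Mg²⁺(aq) + 2 K(s) → Mg(s) + 2 K⁺(aq); Q = [K⁺]^2/[Mg²⁺]^1.
From E = E° − (0.0592/n) log Q: log Q = (E° − E)·n/0.0592 = (+0.56 − (+0.541))·2/0.0592 = 0.6419.
So 1·log[Mg²⁺] = 2·log(0.178) − log Q = -1.4992 − (0.6419) = -2.1411; [Mg²⁺] = 10^(-2.1411) ≈ 0.0072 M.

0.0072 M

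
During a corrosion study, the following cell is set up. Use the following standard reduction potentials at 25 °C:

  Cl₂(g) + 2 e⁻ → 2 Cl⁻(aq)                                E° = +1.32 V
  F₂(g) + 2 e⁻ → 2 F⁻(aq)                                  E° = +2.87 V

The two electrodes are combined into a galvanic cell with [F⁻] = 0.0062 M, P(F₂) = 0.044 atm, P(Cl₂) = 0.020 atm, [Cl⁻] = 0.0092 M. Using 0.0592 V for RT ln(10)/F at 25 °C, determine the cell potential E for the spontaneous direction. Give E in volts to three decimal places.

+1.570 V

F₂/F⁻ is the cathode (higher E°), Cl₂/Cl⁻ the anode: E°cell = +2.87 − (+1.32) = +1.55 V, n = 2.
Overall: F₂(g) + 2 Cl⁻(aq) → 2 F⁻(aq) + Cl₂(g)
Q = [F⁻]^2·P(Cl₂) / (P(F₂)·[Cl⁻]^2); log Q = -0.685.
E = E° − (0.0592/n) log Q = +1.55 − (0.0592/2)(-0.685) = +1.570 V.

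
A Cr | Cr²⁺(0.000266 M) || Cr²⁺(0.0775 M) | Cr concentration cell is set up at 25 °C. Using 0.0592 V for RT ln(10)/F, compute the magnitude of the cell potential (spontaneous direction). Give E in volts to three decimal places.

For a concentration cell E°cell = 0. The 0.0775 M side is the cathode (reduction is favoured where [Cr²⁺] is higher).
With n = 2, E = −(0.0592/2) log([Cr²⁺]ₐₙ/[Cr²⁺]꜀ₐₜ) = −(0.0592/2) log(0.000266/0.0775) = −(0.0592/2)(-2.464) = +0.073 V.

+0.073 V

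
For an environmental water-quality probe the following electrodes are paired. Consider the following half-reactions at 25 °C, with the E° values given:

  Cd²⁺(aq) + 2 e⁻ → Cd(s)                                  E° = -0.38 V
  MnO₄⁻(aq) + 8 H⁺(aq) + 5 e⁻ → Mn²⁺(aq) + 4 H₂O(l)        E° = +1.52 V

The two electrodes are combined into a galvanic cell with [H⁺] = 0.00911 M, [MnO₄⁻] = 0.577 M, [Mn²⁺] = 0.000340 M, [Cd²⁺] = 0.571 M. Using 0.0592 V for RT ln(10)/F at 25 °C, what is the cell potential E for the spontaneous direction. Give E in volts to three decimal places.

+1.752 V

MnO₄⁻/Mn²⁺ is the cathode (higher E°), Cd²⁺/Cd the anode: E°cell = +1.52 − (-0.38) = +1.90 V, n = 10.
Overall: 2 MnO₄⁻(aq) + 16 H⁺(aq) + 5 Cd(s) → 2 Mn²⁺(aq) + 8 H₂O(l) + 5 Cd²⁺(aq)
Q = [Mn²⁺]^2·[Cd²⁺]^5 / ([MnO₄⁻]^2·[H⁺]^16); log Q = 24.971.
E = E° − (0.0592/n) log Q = +1.90 − (0.0592/10)(24.971) = +1.752 V.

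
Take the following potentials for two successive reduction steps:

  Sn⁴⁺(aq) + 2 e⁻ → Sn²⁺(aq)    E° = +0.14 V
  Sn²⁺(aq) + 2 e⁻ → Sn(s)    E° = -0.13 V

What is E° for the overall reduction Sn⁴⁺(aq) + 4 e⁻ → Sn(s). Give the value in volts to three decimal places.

Standard free energies of sequential steps add: ΔG°₃ = ΔG°₁ + ΔG°₂, so n₃E°₃ = n₁E°₁ + n₂E°₂.
E°₃ = (2×+0.14 + 2×-0.13) / 4 = (+0.020) / 4 = +0.005 V.

+0.005 V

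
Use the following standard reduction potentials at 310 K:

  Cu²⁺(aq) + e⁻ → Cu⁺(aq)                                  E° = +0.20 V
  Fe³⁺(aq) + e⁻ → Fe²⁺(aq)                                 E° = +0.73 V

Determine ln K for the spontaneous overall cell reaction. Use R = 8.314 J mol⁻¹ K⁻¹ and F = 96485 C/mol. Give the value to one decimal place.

19.8

Cathode: Fe³⁺/Fe²⁺; anode: Cu²⁺/Cu⁺. E°cell = (+0.73) − (+0.20) = +0.53 V, with n = 1.
ΔG° = −nFE° = −RT ln K, so ln K = nFE°/(RT) = (1)(96485)(+0.53) / ((8.314)(310)) = 19.841.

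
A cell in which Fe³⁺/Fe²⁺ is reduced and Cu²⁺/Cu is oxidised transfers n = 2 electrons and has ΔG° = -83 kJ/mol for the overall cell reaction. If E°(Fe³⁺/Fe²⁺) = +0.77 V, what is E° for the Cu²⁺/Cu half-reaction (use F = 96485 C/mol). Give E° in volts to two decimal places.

E°cell = −ΔG°/(nF) = −(-83×10³)/((2)(96485)) = +0.430 V.
Since Fe³⁺/Fe²⁺ is the cathode and Cu²⁺/Cu the anode, E°cell = E°(Fe³⁺/Fe²⁺) − E°(Cu²⁺/Cu).
So E°(Cu²⁺/Cu) = E°(Fe³⁺/Fe²⁺) − E°cell = (+0.77) − (+0.430) = +0.34 V.

+0.34 V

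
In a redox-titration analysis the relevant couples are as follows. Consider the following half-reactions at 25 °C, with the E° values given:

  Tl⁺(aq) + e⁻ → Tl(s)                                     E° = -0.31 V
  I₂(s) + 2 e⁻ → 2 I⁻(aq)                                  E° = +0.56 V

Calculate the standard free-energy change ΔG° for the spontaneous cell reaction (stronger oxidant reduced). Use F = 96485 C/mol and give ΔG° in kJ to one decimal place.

I₂/I⁻ (E° = +0.56 V) is the cathode; Tl⁺/Tl (E° = -0.31 V) is the anode, so E°cell = +0.87 V.
Balancing electrons gives n = 2 (lcm of 2 and 1).
ΔG° = −nFE° = −(2)(96485)(+0.87) = -167,884 J = -167.9 kJ.

-167.9 kJ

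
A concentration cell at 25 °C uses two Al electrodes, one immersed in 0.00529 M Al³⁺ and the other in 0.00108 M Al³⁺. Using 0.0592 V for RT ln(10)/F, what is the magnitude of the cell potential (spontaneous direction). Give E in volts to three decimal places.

For a concentration cell E°cell = 0. The 0.00529 M side is the cathode (reduction is favoured where [Al³⁺] is higher).
With n = 3, E = −(0.0592/3) log([Al³⁺]ₐₙ/[Al³⁺]꜀ₐₜ) = −(0.0592/3) log(0.00108/0.00529) = −(0.0592/3)(-0.690) = +0.014 V.

+0.014 V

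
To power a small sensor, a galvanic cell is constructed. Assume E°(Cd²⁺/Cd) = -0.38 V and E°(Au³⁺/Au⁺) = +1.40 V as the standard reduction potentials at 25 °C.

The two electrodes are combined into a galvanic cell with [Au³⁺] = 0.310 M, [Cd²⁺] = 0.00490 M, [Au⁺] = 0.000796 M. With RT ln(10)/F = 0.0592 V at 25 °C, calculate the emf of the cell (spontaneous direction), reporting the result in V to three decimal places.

Au³⁺/Au⁺ is the cathode (higher E°), Cd²⁺/Cd the anode: E°cell = +1.40 − (-0.38) = +1.78 V, n = 2.
Overall: Au³⁺(aq) + Cd(s) → Au⁺(aq) + Cd²⁺(aq)
Q = [Au⁺]·[Cd²⁺] / ([Au³⁺]); log Q = -4.900.
E = E° − (0.0592/n) log Q = +1.78 − (0.0592/2)(-4.900) = +1.925 V.

+1.925 V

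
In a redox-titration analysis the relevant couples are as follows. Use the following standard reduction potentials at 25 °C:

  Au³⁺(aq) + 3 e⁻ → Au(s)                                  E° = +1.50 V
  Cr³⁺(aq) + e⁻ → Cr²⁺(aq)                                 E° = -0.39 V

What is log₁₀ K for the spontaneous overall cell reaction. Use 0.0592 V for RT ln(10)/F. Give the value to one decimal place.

95.8

Cathode: Au³⁺/Au; anode: Cr³⁺/Cr²⁺. E°cell = +1.89 V, n = 3.
log K = nE°cell / 0.0592 = (3)(+1.89) / 0.0592 = 95.8.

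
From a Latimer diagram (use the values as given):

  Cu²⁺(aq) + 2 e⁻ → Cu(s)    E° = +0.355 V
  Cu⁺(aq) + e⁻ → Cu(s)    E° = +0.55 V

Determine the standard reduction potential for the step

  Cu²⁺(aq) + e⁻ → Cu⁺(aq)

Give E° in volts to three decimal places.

+0.160 V

Sequential free energies add, so n₃E°₃ = n₁E°₁ + n₂E°₂.
With n₃ = 2, and the known step contributing 1×(+0.55) V, the unknown satisfies 1·E° = 2×(+0.355) − 1×(+0.55) = +0.160.
E° = +0.160 / 1 = +0.160 V.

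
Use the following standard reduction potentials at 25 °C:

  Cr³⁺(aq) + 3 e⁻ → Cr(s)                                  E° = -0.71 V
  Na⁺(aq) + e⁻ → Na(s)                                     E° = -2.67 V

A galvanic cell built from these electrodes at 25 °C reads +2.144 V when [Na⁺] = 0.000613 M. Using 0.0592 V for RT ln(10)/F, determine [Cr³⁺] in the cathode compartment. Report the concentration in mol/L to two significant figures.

0.49 M

Cr³⁺/Cr is the cathode, Na⁺/Na the anode: E°cell = +1.96 V, n = 3.
Overall reaction: Cr³⁺(aq) + 3 Na(s) → Cr(s) + 3 Na⁺(aq); Q = [Na⁺]^3/[Cr³⁺]^1.
From E = E° − (0.0592/n) log Q: log Q = (E° − E)·n/0.0592 = (+1.96 − (+2.144))·3/0.0592 = -9.3243.
So 1·log[Cr³⁺] = 3·log(0.000613) − log Q = -9.6376 − (-9.3243) = -0.3133; [Cr³⁺] = 10^(-0.3133) ≈ 0.49 M.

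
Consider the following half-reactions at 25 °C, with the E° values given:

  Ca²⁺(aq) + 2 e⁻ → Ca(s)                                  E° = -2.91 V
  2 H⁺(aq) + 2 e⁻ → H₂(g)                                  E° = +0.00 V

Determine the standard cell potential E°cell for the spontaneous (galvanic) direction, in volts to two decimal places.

+2.91 V

The H⁺/H₂ couple has the higher reduction potential, so it is the cathode; Ca²⁺/Ca is oxidised at the anode.
E°cell = E°(cathode) − E°(anode) = (+0.00) − (-2.91) = +2.91 V.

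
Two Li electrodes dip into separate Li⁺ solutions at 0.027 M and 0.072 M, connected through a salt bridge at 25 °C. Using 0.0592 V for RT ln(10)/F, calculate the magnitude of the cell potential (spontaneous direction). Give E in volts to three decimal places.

+0.025 V

For a concentration cell E°cell = 0. The 0.072 M side is the cathode (reduction is favoured where [Li⁺] is higher).
With n = 1, E = −(0.0592/1) log([Li⁺]ₐₙ/[Li⁺]꜀ₐₜ) = −(0.0592/1) log(0.027/0.072) = −(0.0592/1)(-0.426) = +0.025 V.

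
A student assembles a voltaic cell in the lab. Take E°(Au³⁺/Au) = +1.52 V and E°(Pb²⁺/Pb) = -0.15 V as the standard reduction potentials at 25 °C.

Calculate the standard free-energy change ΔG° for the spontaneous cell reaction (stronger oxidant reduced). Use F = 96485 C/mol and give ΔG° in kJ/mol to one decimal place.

-966.8 kJ/mol

Au³⁺/Au (E° = +1.52 V) is the cathode; Pb²⁺/Pb (E° = -0.15 V) is the anode, so E°cell = +1.67 V.
Balancing electrons gives n = 6 (lcm of 3 and 2).
ΔG° = −nFE° = −(6)(96485)(+1.67) = -966,780 J = -966.8 kJ/mol.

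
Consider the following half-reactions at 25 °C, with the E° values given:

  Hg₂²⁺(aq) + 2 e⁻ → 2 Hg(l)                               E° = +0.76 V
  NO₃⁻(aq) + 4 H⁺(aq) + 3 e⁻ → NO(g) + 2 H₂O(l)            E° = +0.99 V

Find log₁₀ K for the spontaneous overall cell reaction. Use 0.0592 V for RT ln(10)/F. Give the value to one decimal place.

Cathode: NO₃⁻/NO; anode: Hg₂²⁺/Hg. E°cell = +0.23 V, n = 6.
log K = nE°cell / 0.0592 = (6)(+0.23) / 0.0592 = 23.3.

23.3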